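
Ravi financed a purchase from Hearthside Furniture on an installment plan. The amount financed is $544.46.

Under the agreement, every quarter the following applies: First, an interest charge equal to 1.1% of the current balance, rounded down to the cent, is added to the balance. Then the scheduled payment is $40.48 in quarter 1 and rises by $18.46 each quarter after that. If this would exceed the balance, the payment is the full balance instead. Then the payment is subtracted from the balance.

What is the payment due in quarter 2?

Quarter 1: $544.46 +$5.98 interest = $550.44; pay $40.48 → $509.96
Quarter 2: $509.96 +$5.60 interest = $515.56; pay $58.94 → $456.62

$58.94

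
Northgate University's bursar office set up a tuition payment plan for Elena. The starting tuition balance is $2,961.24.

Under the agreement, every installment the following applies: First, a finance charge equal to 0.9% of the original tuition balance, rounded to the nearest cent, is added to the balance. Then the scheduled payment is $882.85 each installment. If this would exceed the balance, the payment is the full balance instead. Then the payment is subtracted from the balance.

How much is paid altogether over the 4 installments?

$3,067.84

Installment 1: opening $2,961.24; interest $26.65 → $2,987.89; payment $882.85; balance $2,105.04
Installment 2: opening $2,105.04; interest $26.65 → $2,131.69; payment $882.85; balance $1,248.84
Installment 3: opening $1,248.84; interest $26.65 → $1,275.49; payment $882.85; balance $392.64
Installment 4: opening $392.64; interest $26.65 → $419.29; payment $419.29; balance $0.00
Total paid: $3,067.84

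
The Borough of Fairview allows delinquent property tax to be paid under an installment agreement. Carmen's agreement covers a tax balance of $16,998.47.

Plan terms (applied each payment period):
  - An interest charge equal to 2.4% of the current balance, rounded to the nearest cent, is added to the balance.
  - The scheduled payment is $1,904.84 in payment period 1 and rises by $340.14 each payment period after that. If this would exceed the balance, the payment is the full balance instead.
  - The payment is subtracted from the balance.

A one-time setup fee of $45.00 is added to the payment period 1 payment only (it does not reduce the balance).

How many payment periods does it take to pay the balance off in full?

7

Payment period 1: opening $16,998.47; interest $407.96 → $17,406.43; payment $1,904.84 (+ $45.00 fee); balance $15,501.59
Payment period 2: opening $15,501.59; interest $372.04 → $15,873.63; payment $2,244.98; balance $13,628.65
Payment period 3: opening $13,628.65; interest $327.09 → $13,955.74; payment $2,585.12; balance $11,370.62
Payment period 4: opening $11,370.62; interest $272.89 → $11,643.51; payment $2,925.26; balance $8,718.25
Payment period 5: opening $8,718.25; interest $209.24 → $8,927.49; payment $3,265.40; balance $5,662.09
Payment period 6: opening $5,662.09; interest $135.89 → $5,797.98; payment $3,605.54; balance $2,192.44
Payment period 7: opening $2,192.44; interest $52.62 → $2,245.06; payment $2,245.06; balance $0.00
Balance reaches $0.00 in payment period 7.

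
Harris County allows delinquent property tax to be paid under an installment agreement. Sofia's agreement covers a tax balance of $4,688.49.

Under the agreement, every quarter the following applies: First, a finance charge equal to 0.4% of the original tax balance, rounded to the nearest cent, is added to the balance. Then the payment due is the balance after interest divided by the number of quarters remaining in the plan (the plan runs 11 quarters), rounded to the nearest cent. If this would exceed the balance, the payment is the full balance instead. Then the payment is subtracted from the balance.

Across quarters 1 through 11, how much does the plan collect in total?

# | Opening | Interest | Payment | End bal
1 | $4,688.49 | $18.75 | $427.93 | $4,279.31
2 | $4,279.31 | $18.75 | $429.81 | $3,868.25
3 | $3,868.25 | $18.75 | $431.89 | $3,455.11
4 | $3,455.11 | $18.75 | $434.23 | $3,039.63
5 | $3,039.63 | $18.75 | $436.91 | $2,621.47
6 | $2,621.47 | $18.75 | $440.04 | $2,200.18
7 | $2,200.18 | $18.75 | $443.79 | $1,775.14
8 | $1,775.14 | $18.75 | $448.47 | $1,345.42
9 | $1,345.42 | $18.75 | $454.72 | $909.45
10 | $909.45 | $18.75 | $464.10 | $464.10
11 | $464.10 | $18.75 | $482.85 | $0.00
Total paid: $4,894.74

$4,894.74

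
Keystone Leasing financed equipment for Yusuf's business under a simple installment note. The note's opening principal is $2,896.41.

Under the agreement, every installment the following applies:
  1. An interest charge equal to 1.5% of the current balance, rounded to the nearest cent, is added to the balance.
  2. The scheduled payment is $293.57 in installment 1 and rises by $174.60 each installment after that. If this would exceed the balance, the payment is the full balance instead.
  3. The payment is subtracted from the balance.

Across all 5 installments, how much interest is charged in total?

Installment 1: $2,896.41 +$43.45 interest = $2,939.86; pay $293.57 → $2,646.29
Installment 2: $2,646.29 +$39.69 interest = $2,685.98; pay $468.17 → $2,217.81
Installment 3: $2,217.81 +$33.27 interest = $2,251.08; pay $642.77 → $1,608.31
Installment 4: $1,608.31 +$24.12 interest = $1,632.43; pay $817.37 → $815.06
Installment 5: $815.06 +$12.23 interest = $827.29; pay $827.29 → $0.00
Total interest: $43.45 + $39.69 + $33.27 + $24.12 + $12.23 = $152.76

$152.76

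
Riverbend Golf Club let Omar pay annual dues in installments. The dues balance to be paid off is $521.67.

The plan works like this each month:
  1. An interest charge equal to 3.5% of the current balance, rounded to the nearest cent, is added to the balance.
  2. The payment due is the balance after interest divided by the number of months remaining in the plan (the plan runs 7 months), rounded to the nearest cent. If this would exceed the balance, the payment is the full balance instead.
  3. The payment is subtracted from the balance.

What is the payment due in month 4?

$85.52

# | Opening | Interest | Payment | End bal
1 | $521.67 | $18.26 | $77.13 | $462.80
2 | $462.80 | $16.20 | $79.83 | $399.17
3 | $399.17 | $13.97 | $82.63 | $330.51
4 | $330.51 | $11.57 | $85.52 | $256.56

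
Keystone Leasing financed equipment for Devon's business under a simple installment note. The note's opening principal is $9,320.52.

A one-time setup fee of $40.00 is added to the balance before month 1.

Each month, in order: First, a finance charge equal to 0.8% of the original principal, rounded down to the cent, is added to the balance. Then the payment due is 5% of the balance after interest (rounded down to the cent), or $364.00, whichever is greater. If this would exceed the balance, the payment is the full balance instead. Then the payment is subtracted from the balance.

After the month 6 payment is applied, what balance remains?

$7,256.15

# | Opening | Interest | Payment | End bal
1 | $9,360.52 | $74.56 | $471.75 | $8,963.33
2 | $8,963.33 | $74.56 | $451.89 | $8,586.00
3 | $8,586.00 | $74.56 | $433.02 | $8,227.54
4 | $8,227.54 | $74.56 | $415.10 | $7,887.00
5 | $7,887.00 | $74.56 | $398.07 | $7,563.49
6 | $7,563.49 | $74.56 | $381.90 | $7,256.15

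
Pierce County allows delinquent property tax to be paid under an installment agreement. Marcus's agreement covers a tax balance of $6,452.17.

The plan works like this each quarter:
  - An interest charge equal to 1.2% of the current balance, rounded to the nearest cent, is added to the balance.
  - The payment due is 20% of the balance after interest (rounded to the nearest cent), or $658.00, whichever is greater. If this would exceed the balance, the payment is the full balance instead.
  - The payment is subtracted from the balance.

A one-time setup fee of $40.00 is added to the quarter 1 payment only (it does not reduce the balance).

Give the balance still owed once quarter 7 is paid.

Quarter 1: opening $6,452.17; interest $77.43 → $6,529.60; payment $1,305.92 (+ $40.00 fee); balance $5,223.68
Quarter 2: opening $5,223.68; interest $62.68 → $5,286.36; payment $1,057.27; balance $4,229.09
Quarter 3: opening $4,229.09; interest $50.75 → $4,279.84; payment $855.97; balance $3,423.87
Quarter 4: opening $3,423.87; interest $41.09 → $3,464.96; payment $692.99; balance $2,771.97
Quarter 5: opening $2,771.97; interest $33.26 → $2,805.23; payment $658.00; balance $2,147.23
Quarter 6: opening $2,147.23; interest $25.77 → $2,173.00; payment $658.00; balance $1,515.00
Quarter 7: opening $1,515.00; interest $18.18 → $1,533.18; payment $658.00; balance $875.18

$875.18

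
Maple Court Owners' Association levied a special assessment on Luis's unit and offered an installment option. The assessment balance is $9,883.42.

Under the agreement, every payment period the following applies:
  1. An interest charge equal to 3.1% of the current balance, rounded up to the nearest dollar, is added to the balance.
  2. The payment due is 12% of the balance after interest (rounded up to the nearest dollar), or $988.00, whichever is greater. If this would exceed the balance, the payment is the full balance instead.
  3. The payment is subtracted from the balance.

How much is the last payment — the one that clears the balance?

Payment period 1: opening $9,883.42; interest $307.00 → $10,190.42; payment $1,223.00; balance $8,967.42
Payment period 2: opening $8,967.42; interest $278.00 → $9,245.42; payment $1,110.00; balance $8,135.42
Payment period 3: opening $8,135.42; interest $253.00 → $8,388.42; payment $1,007.00; balance $7,381.42
Payment period 4: opening $7,381.42; interest $229.00 → $7,610.42; payment $988.00; balance $6,622.42
Payment period 5: opening $6,622.42; interest $206.00 → $6,828.42; payment $988.00; balance $5,840.42
Payment period 6: opening $5,840.42; interest $182.00 → $6,022.42; payment $988.00; balance $5,034.42
Payment period 7: opening $5,034.42; interest $157.00 → $5,191.42; payment $988.00; balance $4,203.42
Payment period 8: opening $4,203.42; interest $131.00 → $4,334.42; payment $988.00; balance $3,346.42
Payment period 9: opening $3,346.42; interest $104.00 → $3,450.42; payment $988.00; balance $2,462.42
Payment period 10: opening $2,462.42; interest $77.00 → $2,539.42; payment $988.00; balance $1,551.42
Payment period 11: opening $1,551.42; interest $49.00 → $1,600.42; payment $988.00; balance $612.42
Payment period 12: opening $612.42; interest $19.00 → $631.42; payment $631.42; balance $0.00

$631.42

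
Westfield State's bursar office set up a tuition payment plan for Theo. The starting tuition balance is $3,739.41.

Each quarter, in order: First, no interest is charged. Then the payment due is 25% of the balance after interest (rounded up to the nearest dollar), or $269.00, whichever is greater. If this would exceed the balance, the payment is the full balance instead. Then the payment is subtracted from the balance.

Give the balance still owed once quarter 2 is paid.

$2,102.41

Quarter 1: $3,739.41 − $935.00 → $2,804.41
Quarter 2: $2,804.41 − $702.00 → $2,102.41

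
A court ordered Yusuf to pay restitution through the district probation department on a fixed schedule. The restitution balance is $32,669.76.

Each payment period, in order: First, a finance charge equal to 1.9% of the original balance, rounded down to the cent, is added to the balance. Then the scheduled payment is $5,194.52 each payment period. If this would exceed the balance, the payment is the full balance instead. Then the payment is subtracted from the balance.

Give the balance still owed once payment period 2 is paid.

# | Opening | Interest | Payment | End bal
1 | $32,669.76 | $620.72 | $5,194.52 | $28,095.96
2 | $28,095.96 | $620.72 | $5,194.52 | $23,522.16

$23,522.16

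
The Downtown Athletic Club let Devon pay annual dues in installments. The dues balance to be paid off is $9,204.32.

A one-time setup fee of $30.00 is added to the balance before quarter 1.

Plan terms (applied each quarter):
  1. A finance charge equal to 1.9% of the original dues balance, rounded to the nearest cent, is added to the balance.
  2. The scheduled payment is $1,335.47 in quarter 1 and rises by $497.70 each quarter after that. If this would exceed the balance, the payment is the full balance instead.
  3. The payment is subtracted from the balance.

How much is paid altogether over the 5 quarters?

Quarter 1: $9,234.32 +$174.88 interest = $9,409.20; pay $1,335.47 → $8,073.73
Quarter 2: $8,073.73 +$174.88 interest = $8,248.61; pay $1,833.17 → $6,415.44
Quarter 3: $6,415.44 +$174.88 interest = $6,590.32; pay $2,330.87 → $4,259.45
Quarter 4: $4,259.45 +$174.88 interest = $4,434.33; pay $2,828.57 → $1,605.76
Quarter 5: $1,605.76 +$174.88 interest = $1,780.64; pay $1,780.64 → $0.00
Total paid: $10,108.72

$10,108.72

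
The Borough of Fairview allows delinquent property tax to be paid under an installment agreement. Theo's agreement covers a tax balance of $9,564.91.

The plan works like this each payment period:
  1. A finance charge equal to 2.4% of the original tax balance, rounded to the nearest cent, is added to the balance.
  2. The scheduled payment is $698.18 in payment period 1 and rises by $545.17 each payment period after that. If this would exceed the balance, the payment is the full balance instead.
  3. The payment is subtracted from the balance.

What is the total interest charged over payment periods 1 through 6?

# | Opening | Interest | Payment | End bal
1 | $9,564.91 | $229.56 | $698.18 | $9,096.29
2 | $9,096.29 | $229.56 | $1,243.35 | $8,082.50
3 | $8,082.50 | $229.56 | $1,788.52 | $6,523.54
4 | $6,523.54 | $229.56 | $2,333.69 | $4,419.41
5 | $4,419.41 | $229.56 | $2,878.86 | $1,770.11
6 | $1,770.11 | $229.56 | $1,999.67 | $0.00
Total interest: $229.56 + $229.56 + $229.56 + $229.56 + $229.56 + $229.56 = $1,377.36

$1,377.36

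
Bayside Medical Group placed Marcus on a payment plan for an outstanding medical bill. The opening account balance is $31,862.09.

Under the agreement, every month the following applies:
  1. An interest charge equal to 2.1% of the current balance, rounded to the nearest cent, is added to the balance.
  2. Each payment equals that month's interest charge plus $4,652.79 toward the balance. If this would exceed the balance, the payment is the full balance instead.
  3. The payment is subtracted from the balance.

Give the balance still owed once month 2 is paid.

$22,556.51

# | Opening | Interest | Payment | End bal
1 | $31,862.09 | $669.10 | $5,321.89 | $27,209.30
2 | $27,209.30 | $571.40 | $5,224.19 | $22,556.51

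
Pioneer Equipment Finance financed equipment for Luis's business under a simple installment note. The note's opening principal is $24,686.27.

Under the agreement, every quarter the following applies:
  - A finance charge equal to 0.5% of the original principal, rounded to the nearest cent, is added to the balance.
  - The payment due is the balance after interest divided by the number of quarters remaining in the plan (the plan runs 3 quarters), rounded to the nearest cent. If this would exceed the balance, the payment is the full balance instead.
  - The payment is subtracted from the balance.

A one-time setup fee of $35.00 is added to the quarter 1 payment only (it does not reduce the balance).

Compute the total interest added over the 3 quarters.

$370.29

Quarter 1: opening $24,686.27; interest $123.43 → $24,809.70; payment $8,269.90 (+ $35.00 fee); balance $16,539.80
Quarter 2: opening $16,539.80; interest $123.43 → $16,663.23; payment $8,331.62; balance $8,331.61
Quarter 3: opening $8,331.61; interest $123.43 → $8,455.04; payment $8,455.04; balance $0.00
Total interest: $123.43 + $123.43 + $123.43 = $370.29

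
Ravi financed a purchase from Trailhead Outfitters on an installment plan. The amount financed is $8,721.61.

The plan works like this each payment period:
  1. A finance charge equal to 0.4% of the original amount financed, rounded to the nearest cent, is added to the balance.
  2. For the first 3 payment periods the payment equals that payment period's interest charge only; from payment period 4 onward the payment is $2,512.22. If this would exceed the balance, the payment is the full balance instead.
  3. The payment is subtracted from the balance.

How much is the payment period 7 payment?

$1,324.51

Payment period 1: opening $8,721.61; interest $34.89 → $8,756.50; payment $34.89; balance $8,721.61
Payment period 2: opening $8,721.61; interest $34.89 → $8,756.50; payment $34.89; balance $8,721.61
Payment period 3: opening $8,721.61; interest $34.89 → $8,756.50; payment $34.89; balance $8,721.61
Payment period 4: opening $8,721.61; interest $34.89 → $8,756.50; payment $2,512.22; balance $6,244.28
Payment period 5: opening $6,244.28; interest $34.89 → $6,279.17; payment $2,512.22; balance $3,766.95
Payment period 6: opening $3,766.95; interest $34.89 → $3,801.84; payment $2,512.22; balance $1,289.62
Payment period 7: opening $1,289.62; interest $34.89 → $1,324.51; payment $1,324.51; balance $0.00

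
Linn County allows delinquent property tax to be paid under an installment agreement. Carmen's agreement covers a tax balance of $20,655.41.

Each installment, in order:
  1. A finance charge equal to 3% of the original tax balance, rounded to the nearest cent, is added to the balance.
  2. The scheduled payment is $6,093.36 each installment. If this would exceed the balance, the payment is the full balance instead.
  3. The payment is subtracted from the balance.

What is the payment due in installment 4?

$4,853.97

Installment 1: $20,655.41 +$619.66 interest = $21,275.07; pay $6,093.36 → $15,181.71
Installment 2: $15,181.71 +$619.66 interest = $15,801.37; pay $6,093.36 → $9,708.01
Installment 3: $9,708.01 +$619.66 interest = $10,327.67; pay $6,093.36 → $4,234.31
Installment 4: $4,234.31 +$619.66 interest = $4,853.97; pay $4,853.97 → $0.00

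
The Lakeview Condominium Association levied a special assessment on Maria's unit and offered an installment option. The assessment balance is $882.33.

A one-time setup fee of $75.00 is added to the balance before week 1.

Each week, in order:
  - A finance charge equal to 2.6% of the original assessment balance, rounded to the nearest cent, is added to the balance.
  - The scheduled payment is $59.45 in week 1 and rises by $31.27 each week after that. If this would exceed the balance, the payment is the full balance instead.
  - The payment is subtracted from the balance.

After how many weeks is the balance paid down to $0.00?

# | Opening | Interest | Payment | End bal
1 | $957.33 | $22.94 | $59.45 | $920.82
2 | $920.82 | $22.94 | $90.72 | $853.04
3 | $853.04 | $22.94 | $121.99 | $753.99
4 | $753.99 | $22.94 | $153.26 | $623.67
5 | $623.67 | $22.94 | $184.53 | $462.08
6 | $462.08 | $22.94 | $215.80 | $269.22
7 | $269.22 | $22.94 | $247.07 | $45.09
8 | $45.09 | $22.94 | $68.03 | $0.00
Balance reaches $0.00 in week 8.

8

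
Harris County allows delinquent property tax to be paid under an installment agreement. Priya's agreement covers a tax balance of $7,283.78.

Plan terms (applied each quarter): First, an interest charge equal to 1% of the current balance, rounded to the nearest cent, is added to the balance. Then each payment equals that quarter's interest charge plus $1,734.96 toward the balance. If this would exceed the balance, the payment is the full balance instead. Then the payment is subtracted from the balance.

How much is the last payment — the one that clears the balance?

$347.38

Quarter 1: opening $7,283.78; interest $72.84 → $7,356.62; payment $1,807.80; balance $5,548.82
Quarter 2: opening $5,548.82; interest $55.49 → $5,604.31; payment $1,790.45; balance $3,813.86
Quarter 3: opening $3,813.86; interest $38.14 → $3,852.00; payment $1,773.10; balance $2,078.90
Quarter 4: opening $2,078.90; interest $20.79 → $2,099.69; payment $1,755.75; balance $343.94
Quarter 5: opening $343.94; interest $3.44 → $347.38; payment $347.38; balance $0.00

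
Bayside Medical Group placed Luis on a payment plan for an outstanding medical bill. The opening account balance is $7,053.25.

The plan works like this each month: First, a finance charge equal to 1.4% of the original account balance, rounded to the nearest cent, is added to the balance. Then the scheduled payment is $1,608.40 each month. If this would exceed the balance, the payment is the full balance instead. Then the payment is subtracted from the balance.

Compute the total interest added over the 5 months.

$493.75

Month 1: opening $7,053.25; interest $98.75 → $7,152.00; payment $1,608.40; balance $5,543.60
Month 2: opening $5,543.60; interest $98.75 → $5,642.35; payment $1,608.40; balance $4,033.95
Month 3: opening $4,033.95; interest $98.75 → $4,132.70; payment $1,608.40; balance $2,524.30
Month 4: opening $2,524.30; interest $98.75 → $2,623.05; payment $1,608.40; balance $1,014.65
Month 5: opening $1,014.65; interest $98.75 → $1,113.40; payment $1,113.40; balance $0.00
Total interest: $98.75 + $98.75 + $98.75 + $98.75 + $98.75 = $493.75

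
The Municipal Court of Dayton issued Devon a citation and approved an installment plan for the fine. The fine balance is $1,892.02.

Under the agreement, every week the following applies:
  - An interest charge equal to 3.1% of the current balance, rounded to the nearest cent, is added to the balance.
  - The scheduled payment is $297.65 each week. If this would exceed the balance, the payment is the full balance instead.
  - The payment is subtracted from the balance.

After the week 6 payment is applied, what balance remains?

$342.19

Week 1: opening $1,892.02; interest $58.65 → $1,950.67; payment $297.65; balance $1,653.02
Week 2: opening $1,653.02; interest $51.24 → $1,704.26; payment $297.65; balance $1,406.61
Week 3: opening $1,406.61; interest $43.60 → $1,450.21; payment $297.65; balance $1,152.56
Week 4: opening $1,152.56; interest $35.73 → $1,188.29; payment $297.65; balance $890.64
Week 5: opening $890.64; interest $27.61 → $918.25; payment $297.65; balance $620.60
Week 6: opening $620.60; interest $19.24 → $639.84; payment $297.65; balance $342.19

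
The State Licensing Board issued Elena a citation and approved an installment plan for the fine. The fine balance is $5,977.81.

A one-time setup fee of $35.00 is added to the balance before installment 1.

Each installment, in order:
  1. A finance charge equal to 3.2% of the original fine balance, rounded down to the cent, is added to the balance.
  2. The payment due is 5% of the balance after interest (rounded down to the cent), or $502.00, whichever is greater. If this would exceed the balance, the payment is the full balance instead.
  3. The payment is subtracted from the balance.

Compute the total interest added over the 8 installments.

Installment 1: opening $6,012.81; interest $191.28 → $6,204.09; payment $502.00; balance $5,702.09
Installment 2: opening $5,702.09; interest $191.28 → $5,893.37; payment $502.00; balance $5,391.37
Installment 3: opening $5,391.37; interest $191.28 → $5,582.65; payment $502.00; balance $5,080.65
Installment 4: opening $5,080.65; interest $191.28 → $5,271.93; payment $502.00; balance $4,769.93
Installment 5: opening $4,769.93; interest $191.28 → $4,961.21; payment $502.00; balance $4,459.21
Installment 6: opening $4,459.21; interest $191.28 → $4,650.49; payment $502.00; balance $4,148.49
Installment 7: opening $4,148.49; interest $191.28 → $4,339.77; payment $502.00; balance $3,837.77
Installment 8: opening $3,837.77; interest $191.28 → $4,029.05; payment $502.00; balance $3,527.05
Total interest: $191.28 + $191.28 + $191.28 + $191.28 + $191.28 + $191.28 + $191.28 + $191.28 = $1,530.24

$1,530.24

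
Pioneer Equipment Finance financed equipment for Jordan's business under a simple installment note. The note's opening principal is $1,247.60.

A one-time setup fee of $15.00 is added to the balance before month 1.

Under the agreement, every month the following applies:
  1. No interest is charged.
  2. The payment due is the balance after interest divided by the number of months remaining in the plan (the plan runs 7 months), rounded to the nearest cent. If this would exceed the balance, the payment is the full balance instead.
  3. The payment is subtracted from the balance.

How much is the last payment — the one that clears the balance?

$180.37

# | Opening | Payment | End bal
1 | $1,262.60 | $180.37 | $1,082.23
2 | $1,082.23 | $180.37 | $901.86
3 | $901.86 | $180.37 | $721.49
4 | $721.49 | $180.37 | $541.12
5 | $541.12 | $180.37 | $360.75
6 | $360.75 | $180.38 | $180.37
7 | $180.37 | $180.37 | $0.00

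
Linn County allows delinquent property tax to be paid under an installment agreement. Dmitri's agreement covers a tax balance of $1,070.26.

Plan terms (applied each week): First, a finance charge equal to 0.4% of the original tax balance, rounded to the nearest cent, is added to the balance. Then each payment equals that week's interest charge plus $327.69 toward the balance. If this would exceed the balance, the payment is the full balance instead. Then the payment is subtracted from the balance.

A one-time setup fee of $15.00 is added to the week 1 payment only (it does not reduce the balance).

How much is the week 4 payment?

Week 1: opening $1,070.26; interest $4.28 → $1,074.54; payment $331.97 (+ $15.00 fee); balance $742.57
Week 2: opening $742.57; interest $4.28 → $746.85; payment $331.97; balance $414.88
Week 3: opening $414.88; interest $4.28 → $419.16; payment $331.97; balance $87.19
Week 4: opening $87.19; interest $4.28 → $91.47; payment $91.47; balance $0.00

$91.47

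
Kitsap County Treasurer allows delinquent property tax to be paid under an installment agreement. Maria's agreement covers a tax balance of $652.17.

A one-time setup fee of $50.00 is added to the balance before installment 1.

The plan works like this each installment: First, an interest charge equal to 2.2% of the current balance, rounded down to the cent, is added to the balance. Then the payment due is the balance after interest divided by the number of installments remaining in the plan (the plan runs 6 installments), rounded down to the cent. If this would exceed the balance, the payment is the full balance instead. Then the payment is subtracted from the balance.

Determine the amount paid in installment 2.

Installment 1: $702.17 +$15.44 interest = $717.61; pay $119.60 → $598.01
Installment 2: $598.01 +$13.15 interest = $611.16; pay $122.23 → $488.93

$122.23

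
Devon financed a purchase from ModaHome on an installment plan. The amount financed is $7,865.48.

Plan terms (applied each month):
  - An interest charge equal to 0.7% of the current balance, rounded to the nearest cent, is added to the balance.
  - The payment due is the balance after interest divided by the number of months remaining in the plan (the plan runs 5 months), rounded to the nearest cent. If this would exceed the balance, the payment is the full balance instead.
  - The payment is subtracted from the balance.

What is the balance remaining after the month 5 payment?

$0.00

Month 1: $7,865.48 +$55.06 interest = $7,920.54; pay $1,584.11 → $6,336.43
Month 2: $6,336.43 +$44.36 interest = $6,380.79; pay $1,595.20 → $4,785.59
Month 3: $4,785.59 +$33.50 interest = $4,819.09; pay $1,606.36 → $3,212.73
Month 4: $3,212.73 +$22.49 interest = $3,235.22; pay $1,617.61 → $1,617.61
Month 5: $1,617.61 +$11.32 interest = $1,628.93; pay $1,628.93 → $0.00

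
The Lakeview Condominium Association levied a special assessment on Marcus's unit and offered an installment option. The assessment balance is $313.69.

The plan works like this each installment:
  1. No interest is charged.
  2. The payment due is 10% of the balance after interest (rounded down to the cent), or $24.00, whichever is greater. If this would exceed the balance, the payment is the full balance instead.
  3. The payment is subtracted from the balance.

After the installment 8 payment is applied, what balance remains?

$108.69

# | Opening | Payment | End bal
1 | $313.69 | $31.36 | $282.33
2 | $282.33 | $28.23 | $254.10
3 | $254.10 | $25.41 | $228.69
4 | $228.69 | $24.00 | $204.69
5 | $204.69 | $24.00 | $180.69
6 | $180.69 | $24.00 | $156.69
7 | $156.69 | $24.00 | $132.69
8 | $132.69 | $24.00 | $108.69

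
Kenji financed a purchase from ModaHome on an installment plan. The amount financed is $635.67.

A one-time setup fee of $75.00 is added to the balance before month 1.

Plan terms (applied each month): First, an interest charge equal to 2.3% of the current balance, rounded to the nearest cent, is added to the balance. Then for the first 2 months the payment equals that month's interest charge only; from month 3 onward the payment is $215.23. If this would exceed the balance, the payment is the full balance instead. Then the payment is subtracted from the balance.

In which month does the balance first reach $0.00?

6

# | Opening | Interest | Payment | End bal
1 | $710.67 | $16.35 | $16.35 | $710.67
2 | $710.67 | $16.35 | $16.35 | $710.67
3 | $710.67 | $16.35 | $215.23 | $511.79
4 | $511.79 | $11.77 | $215.23 | $308.33
5 | $308.33 | $7.09 | $215.23 | $100.19
6 | $100.19 | $2.30 | $102.49 | $0.00
Balance reaches $0.00 in month 6.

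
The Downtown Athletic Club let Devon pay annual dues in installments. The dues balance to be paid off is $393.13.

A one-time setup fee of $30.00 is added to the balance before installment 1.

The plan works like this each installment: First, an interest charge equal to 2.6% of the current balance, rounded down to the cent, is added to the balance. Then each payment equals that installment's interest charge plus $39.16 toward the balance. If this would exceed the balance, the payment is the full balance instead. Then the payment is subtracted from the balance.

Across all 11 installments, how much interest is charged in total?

# | Opening | Interest | Payment | End bal
1 | $423.13 | $11.00 | $50.16 | $383.97
2 | $383.97 | $9.98 | $49.14 | $344.81
3 | $344.81 | $8.96 | $48.12 | $305.65
4 | $305.65 | $7.94 | $47.10 | $266.49
5 | $266.49 | $6.92 | $46.08 | $227.33
6 | $227.33 | $5.91 | $45.07 | $188.17
7 | $188.17 | $4.89 | $44.05 | $149.01
8 | $149.01 | $3.87 | $43.03 | $109.85
9 | $109.85 | $2.85 | $42.01 | $70.69
10 | $70.69 | $1.83 | $40.99 | $31.53
11 | $31.53 | $0.81 | $32.34 | $0.00
Total interest: $11.00 + $9.98 + $8.96 + $7.94 + $6.92 + $5.91 + $4.89 + $3.87 + $2.85 + $1.83 + $0.81 = $64.96

$64.96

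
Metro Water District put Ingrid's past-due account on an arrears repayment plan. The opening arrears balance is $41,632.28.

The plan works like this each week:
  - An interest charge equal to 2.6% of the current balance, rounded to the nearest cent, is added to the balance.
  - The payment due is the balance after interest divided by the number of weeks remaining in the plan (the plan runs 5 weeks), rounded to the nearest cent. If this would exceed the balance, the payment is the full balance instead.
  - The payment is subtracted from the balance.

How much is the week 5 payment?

Week 1: opening $41,632.28; interest $1,082.44 → $42,714.72; payment $8,542.94; balance $34,171.78
Week 2: opening $34,171.78; interest $888.47 → $35,060.25; payment $8,765.06; balance $26,295.19
Week 3: opening $26,295.19; interest $683.67 → $26,978.86; payment $8,992.95; balance $17,985.91
Week 4: opening $17,985.91; interest $467.63 → $18,453.54; payment $9,226.77; balance $9,226.77
Week 5: opening $9,226.77; interest $239.90 → $9,466.67; payment $9,466.67; balance $0.00

$9,466.67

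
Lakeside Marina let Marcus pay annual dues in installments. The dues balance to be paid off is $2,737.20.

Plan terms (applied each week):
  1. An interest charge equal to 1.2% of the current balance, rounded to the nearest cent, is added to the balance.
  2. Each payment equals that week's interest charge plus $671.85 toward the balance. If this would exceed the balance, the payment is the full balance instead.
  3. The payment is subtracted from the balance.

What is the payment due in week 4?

$680.51

# | Opening | Interest | Payment | End bal
1 | $2,737.20 | $32.85 | $704.70 | $2,065.35
2 | $2,065.35 | $24.78 | $696.63 | $1,393.50
3 | $1,393.50 | $16.72 | $688.57 | $721.65
4 | $721.65 | $8.66 | $680.51 | $49.80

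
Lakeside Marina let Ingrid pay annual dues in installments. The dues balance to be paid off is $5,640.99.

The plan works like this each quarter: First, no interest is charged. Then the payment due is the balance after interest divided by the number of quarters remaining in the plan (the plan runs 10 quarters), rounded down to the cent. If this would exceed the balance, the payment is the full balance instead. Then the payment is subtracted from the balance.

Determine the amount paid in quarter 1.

# | Opening | Payment | End bal
1 | $5,640.99 | $564.09 | $5,076.90

$564.09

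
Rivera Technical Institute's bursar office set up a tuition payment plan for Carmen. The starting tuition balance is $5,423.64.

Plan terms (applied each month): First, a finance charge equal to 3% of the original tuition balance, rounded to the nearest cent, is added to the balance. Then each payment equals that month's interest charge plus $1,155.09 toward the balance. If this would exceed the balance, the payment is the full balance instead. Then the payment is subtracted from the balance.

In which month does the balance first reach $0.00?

Month 1: opening $5,423.64; interest $162.71 → $5,586.35; payment $1,317.80; balance $4,268.55
Month 2: opening $4,268.55; interest $162.71 → $4,431.26; payment $1,317.80; balance $3,113.46
Month 3: opening $3,113.46; interest $162.71 → $3,276.17; payment $1,317.80; balance $1,958.37
Month 4: opening $1,958.37; interest $162.71 → $2,121.08; payment $1,317.80; balance $803.28
Month 5: opening $803.28; interest $162.71 → $965.99; payment $965.99; balance $0.00
Balance reaches $0.00 in month 5.

5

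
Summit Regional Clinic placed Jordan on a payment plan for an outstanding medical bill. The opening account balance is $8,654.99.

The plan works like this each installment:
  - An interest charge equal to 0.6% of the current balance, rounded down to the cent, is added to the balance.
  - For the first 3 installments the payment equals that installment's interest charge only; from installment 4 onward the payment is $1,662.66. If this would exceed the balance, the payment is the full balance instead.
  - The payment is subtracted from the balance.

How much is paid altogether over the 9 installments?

Installment 1: opening $8,654.99; interest $51.92 → $8,706.91; payment $51.92; balance $8,654.99
Installment 2: opening $8,654.99; interest $51.92 → $8,706.91; payment $51.92; balance $8,654.99
Installment 3: opening $8,654.99; interest $51.92 → $8,706.91; payment $51.92; balance $8,654.99
Installment 4: opening $8,654.99; interest $51.92 → $8,706.91; payment $1,662.66; balance $7,044.25
Installment 5: opening $7,044.25; interest $42.26 → $7,086.51; payment $1,662.66; balance $5,423.85
Installment 6: opening $5,423.85; interest $32.54 → $5,456.39; payment $1,662.66; balance $3,793.73
Installment 7: opening $3,793.73; interest $22.76 → $3,816.49; payment $1,662.66; balance $2,153.83
Installment 8: opening $2,153.83; interest $12.92 → $2,166.75; payment $1,662.66; balance $504.09
Installment 9: opening $504.09; interest $3.02 → $507.11; payment $507.11; balance $0.00
Total paid: $8,976.17

$8,976.17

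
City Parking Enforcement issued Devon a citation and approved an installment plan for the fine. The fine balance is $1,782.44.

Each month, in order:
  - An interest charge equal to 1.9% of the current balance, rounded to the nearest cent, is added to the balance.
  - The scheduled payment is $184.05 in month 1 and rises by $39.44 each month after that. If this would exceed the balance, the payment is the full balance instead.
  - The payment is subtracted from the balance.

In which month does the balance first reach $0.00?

Month 1: opening $1,782.44; interest $33.87 → $1,816.31; payment $184.05; balance $1,632.26
Month 2: opening $1,632.26; interest $31.01 → $1,663.27; payment $223.49; balance $1,439.78
Month 3: opening $1,439.78; interest $27.36 → $1,467.14; payment $262.93; balance $1,204.21
Month 4: opening $1,204.21; interest $22.88 → $1,227.09; payment $302.37; balance $924.72
Month 5: opening $924.72; interest $17.57 → $942.29; payment $341.81; balance $600.48
Month 6: opening $600.48; interest $11.41 → $611.89; payment $381.25; balance $230.64
Month 7: opening $230.64; interest $4.38 → $235.02; payment $235.02; balance $0.00
Balance reaches $0.00 in month 7.

7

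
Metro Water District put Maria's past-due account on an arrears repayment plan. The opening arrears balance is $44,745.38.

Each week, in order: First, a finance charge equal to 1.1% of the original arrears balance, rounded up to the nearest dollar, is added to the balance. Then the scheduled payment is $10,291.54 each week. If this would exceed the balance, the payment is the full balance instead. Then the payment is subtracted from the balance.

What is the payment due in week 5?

$6,044.22

Week 1: opening $44,745.38; interest $493.00 → $45,238.38; payment $10,291.54; balance $34,946.84
Week 2: opening $34,946.84; interest $493.00 → $35,439.84; payment $10,291.54; balance $25,148.30
Week 3: opening $25,148.30; interest $493.00 → $25,641.30; payment $10,291.54; balance $15,349.76
Week 4: opening $15,349.76; interest $493.00 → $15,842.76; payment $10,291.54; balance $5,551.22
Week 5: opening $5,551.22; interest $493.00 → $6,044.22; payment $6,044.22; balance $0.00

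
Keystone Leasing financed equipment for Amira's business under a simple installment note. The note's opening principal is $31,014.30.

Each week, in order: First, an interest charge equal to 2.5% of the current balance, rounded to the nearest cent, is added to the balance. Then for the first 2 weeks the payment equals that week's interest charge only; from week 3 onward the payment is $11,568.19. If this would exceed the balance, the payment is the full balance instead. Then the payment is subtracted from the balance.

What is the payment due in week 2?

Week 1: $31,014.30 +$775.36 interest = $31,789.66; pay $775.36 → $31,014.30
Week 2: $31,014.30 +$775.36 interest = $31,789.66; pay $775.36 → $31,014.30

$775.36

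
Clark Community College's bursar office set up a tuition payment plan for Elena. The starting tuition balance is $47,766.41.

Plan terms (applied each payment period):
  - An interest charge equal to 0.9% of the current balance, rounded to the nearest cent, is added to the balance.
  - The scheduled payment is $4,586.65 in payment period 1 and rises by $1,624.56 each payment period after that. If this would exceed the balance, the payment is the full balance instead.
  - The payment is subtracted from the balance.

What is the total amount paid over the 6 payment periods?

$49,483.46

# | Opening | Interest | Payment | End bal
1 | $47,766.41 | $429.90 | $4,586.65 | $43,609.66
2 | $43,609.66 | $392.49 | $6,211.21 | $37,790.94
3 | $37,790.94 | $340.12 | $7,835.77 | $30,295.29
4 | $30,295.29 | $272.66 | $9,460.33 | $21,107.62
5 | $21,107.62 | $189.97 | $11,084.89 | $10,212.70
6 | $10,212.70 | $91.91 | $10,304.61 | $0.00
Total paid: $49,483.46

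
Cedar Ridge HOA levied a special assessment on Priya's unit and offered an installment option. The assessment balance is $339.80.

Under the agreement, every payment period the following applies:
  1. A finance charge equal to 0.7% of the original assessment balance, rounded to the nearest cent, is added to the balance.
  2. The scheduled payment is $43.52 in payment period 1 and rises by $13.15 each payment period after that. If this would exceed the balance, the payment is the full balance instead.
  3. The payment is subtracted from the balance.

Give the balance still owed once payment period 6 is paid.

$0.00

# | Opening | Interest | Payment | End bal
1 | $339.80 | $2.38 | $43.52 | $298.66
2 | $298.66 | $2.38 | $56.67 | $244.37
3 | $244.37 | $2.38 | $69.82 | $176.93
4 | $176.93 | $2.38 | $82.97 | $96.34
5 | $96.34 | $2.38 | $96.12 | $2.60
6 | $2.60 | $2.38 | $4.98 | $0.00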